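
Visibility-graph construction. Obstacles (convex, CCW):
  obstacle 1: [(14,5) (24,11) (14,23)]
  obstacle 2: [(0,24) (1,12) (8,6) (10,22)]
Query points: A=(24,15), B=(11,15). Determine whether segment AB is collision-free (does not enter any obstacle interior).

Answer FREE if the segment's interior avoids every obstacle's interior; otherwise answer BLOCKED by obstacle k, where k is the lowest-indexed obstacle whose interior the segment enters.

Obstacle 1 [(14,5) (24,11) (14,23)]:
  edge (14,5)–(24,11): clear
  edge (24,11)–(14,23): crosses AB
  edge (14,23)–(14,5): crosses AB
  → BLOCKED
Obstacle 2 [(0,24) (1,12) (8,6) (10,22)]:
  edge (0,24)–(1,12): clear
  edge (1,12)–(8,6): clear
  edge (8,6)–(10,22): clear
  edge (10,22)–(0,24): clear
  midpoint (35/2,15) outside
  → clear

BLOCKED by obstacle 1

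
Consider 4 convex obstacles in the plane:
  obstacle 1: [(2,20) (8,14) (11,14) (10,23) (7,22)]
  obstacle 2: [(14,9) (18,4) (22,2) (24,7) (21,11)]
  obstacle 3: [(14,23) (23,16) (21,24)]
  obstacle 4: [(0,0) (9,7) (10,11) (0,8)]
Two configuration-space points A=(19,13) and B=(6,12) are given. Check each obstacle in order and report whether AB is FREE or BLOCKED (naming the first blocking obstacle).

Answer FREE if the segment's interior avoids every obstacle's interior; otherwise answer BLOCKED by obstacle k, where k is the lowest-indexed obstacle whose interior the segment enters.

Obstacle 1 [(2,20) (8,14) (11,14) (10,23) (7,22)]:
  edge (2,20)–(8,14): clear
  edge (8,14)–(11,14): clear
  edge (11,14)–(10,23): clear
  edge (10,23)–(7,22): clear
  edge (7,22)–(2,20): clear
  midpoint (25/2,25/2) outside
  → clear
Obstacle 2 [(14,9) (18,4) (22,2) (24,7) (21,11)]:
  edge (14,9)–(18,4): clear
  edge (18,4)–(22,2): clear
  edge (22,2)–(24,7): clear
  edge (24,7)–(21,11): clear
  edge (21,11)–(14,9): clear
  midpoint (25/2,25/2) outside
  → clear
Obstacle 3 [(14,23) (23,16) (21,24)]:
  edge (14,23)–(23,16): clear
  edge (23,16)–(21,24): clear
  edge (21,24)–(14,23): clear
  midpoint (25/2,25/2) outside
  → clear
Obstacle 4 [(0,0) (9,7) (10,11) (0,8)]:
  edge (0,0)–(9,7): clear
  edge (9,7)–(10,11): clear
  edge (10,11)–(0,8): clear
  edge (0,8)–(0,0): clear
  midpoint (25/2,25/2) outside
  → clear

FREE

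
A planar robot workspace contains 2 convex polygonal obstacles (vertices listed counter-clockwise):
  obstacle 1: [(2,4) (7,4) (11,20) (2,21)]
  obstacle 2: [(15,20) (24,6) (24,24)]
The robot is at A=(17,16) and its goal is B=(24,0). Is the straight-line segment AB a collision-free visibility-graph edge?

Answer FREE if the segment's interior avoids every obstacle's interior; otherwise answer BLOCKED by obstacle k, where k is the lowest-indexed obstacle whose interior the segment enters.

FREE

Obstacle 1 [(2,4) (7,4) (11,20) (2,21)]:
  edge (2,4)–(7,4): clear
  edge (7,4)–(11,20): clear
  edge (11,20)–(2,21): clear
  edge (2,21)–(2,4): clear
  midpoint (41/2,8) outside
  → clear
Obstacle 2 [(15,20) (24,6) (24,24)]:
  edge (15,20)–(24,6): clear
  edge (24,6)–(24,24): clear
  edge (24,24)–(15,20): clear
  midpoint (41/2,8) outside
  → clear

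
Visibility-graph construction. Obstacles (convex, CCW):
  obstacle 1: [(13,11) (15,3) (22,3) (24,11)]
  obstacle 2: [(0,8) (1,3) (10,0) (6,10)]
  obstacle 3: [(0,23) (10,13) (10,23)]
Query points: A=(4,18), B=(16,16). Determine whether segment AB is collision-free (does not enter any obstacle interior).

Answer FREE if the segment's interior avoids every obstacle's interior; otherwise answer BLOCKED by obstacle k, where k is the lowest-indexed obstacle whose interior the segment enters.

BLOCKED by obstacle 3

Obstacle 1 [(13,11) (15,3) (22,3) (24,11)]:
  edge (13,11)–(15,3): clear
  edge (15,3)–(22,3): clear
  edge (22,3)–(24,11): clear
  edge (24,11)–(13,11): clear
  midpoint (10,17) outside
  → clear
Obstacle 2 [(0,8) (1,3) (10,0) (6,10)]:
  edge (0,8)–(1,3): clear
  edge (1,3)–(10,0): clear
  edge (10,0)–(6,10): clear
  edge (6,10)–(0,8): clear
  midpoint (10,17) outside
  → clear
Obstacle 3 [(0,23) (10,13) (10,23)]:
  edge (0,23)–(10,13): crosses AB
  edge (10,13)–(10,23): crosses AB
  edge (10,23)–(0,23): clear
  → BLOCKED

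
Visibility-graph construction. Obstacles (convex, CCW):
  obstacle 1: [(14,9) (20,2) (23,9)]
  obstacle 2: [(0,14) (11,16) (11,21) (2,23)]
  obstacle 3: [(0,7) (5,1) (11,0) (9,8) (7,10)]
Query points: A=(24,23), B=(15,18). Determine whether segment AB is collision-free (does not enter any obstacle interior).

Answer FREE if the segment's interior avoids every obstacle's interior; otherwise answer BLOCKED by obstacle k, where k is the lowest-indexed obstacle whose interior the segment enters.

Obstacle 1 [(14,9) (20,2) (23,9)]:
  edge (14,9)–(20,2): clear
  edge (20,2)–(23,9): clear
  edge (23,9)–(14,9): clear
  midpoint (39/2,41/2) outside
  → clear
Obstacle 2 [(0,14) (11,16) (11,21) (2,23)]:
  edge (0,14)–(11,16): clear
  edge (11,16)–(11,21): clear
  edge (11,21)–(2,23): clear
  edge (2,23)–(0,14): clear
  midpoint (39/2,41/2) outside
  → clear
Obstacle 3 [(0,7) (5,1) (11,0) (9,8) (7,10)]:
  edge (0,7)–(5,1): clear
  edge (5,1)–(11,0): clear
  edge (11,0)–(9,8): clear
  edge (9,8)–(7,10): clear
  edge (7,10)–(0,7): clear
  midpoint (39/2,41/2) outside
  → clear

FREE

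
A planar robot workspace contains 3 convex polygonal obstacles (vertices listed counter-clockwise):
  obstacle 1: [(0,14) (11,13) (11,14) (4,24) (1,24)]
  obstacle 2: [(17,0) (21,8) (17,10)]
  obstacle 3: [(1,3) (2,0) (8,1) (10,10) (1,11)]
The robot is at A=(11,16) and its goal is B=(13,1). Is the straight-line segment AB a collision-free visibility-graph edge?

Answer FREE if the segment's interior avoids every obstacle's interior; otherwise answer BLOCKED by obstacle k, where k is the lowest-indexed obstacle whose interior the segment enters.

Obstacle 1 [(0,14) (11,13) (11,14) (4,24) (1,24)]:
  edge (0,14)–(11,13): clear
  edge (11,13)–(11,14): clear
  edge (11,14)–(4,24): clear
  edge (4,24)–(1,24): clear
  edge (1,24)–(0,14): clear
  midpoint (12,17/2) outside
  → clear
Obstacle 2 [(17,0) (21,8) (17,10)]:
  edge (17,0)–(21,8): clear
  edge (21,8)–(17,10): clear
  edge (17,10)–(17,0): clear
  midpoint (12,17/2) outside
  → clear
Obstacle 3 [(1,3) (2,0) (8,1) (10,10) (1,11)]:
  edge (1,3)–(2,0): clear
  edge (2,0)–(8,1): clear
  edge (8,1)–(10,10): clear
  edge (10,10)–(1,11): clear
  edge (1,11)–(1,3): clear
  midpoint (12,17/2) outside
  → clear

FREE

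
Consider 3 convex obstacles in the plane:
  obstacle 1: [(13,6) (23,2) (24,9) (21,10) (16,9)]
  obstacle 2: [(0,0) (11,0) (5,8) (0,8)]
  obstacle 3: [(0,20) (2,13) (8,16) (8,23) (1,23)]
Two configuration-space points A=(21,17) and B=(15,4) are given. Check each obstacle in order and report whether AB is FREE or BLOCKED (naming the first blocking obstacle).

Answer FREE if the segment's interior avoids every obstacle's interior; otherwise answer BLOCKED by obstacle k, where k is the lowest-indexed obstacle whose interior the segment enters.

BLOCKED by obstacle 1

Obstacle 1 [(13,6) (23,2) (24,9) (21,10) (16,9)]:
  edge (13,6)–(23,2): crosses AB
  edge (23,2)–(24,9): clear
  edge (24,9)–(21,10): clear
  edge (21,10)–(16,9): crosses AB
  edge (16,9)–(13,6): clear
  → BLOCKED
Obstacle 2 [(0,0) (11,0) (5,8) (0,8)]:
  edge (0,0)–(11,0): clear
  edge (11,0)–(5,8): clear
  edge (5,8)–(0,8): clear
  edge (0,8)–(0,0): clear
  midpoint (18,21/2) outside
  → clear
Obstacle 3 [(0,20) (2,13) (8,16) (8,23) (1,23)]:
  edge (0,20)–(2,13): clear
  edge (2,13)–(8,16): clear
  edge (8,16)–(8,23): clear
  edge (8,23)–(1,23): clear
  edge (1,23)–(0,20): clear
  midpoint (18,21/2) outside
  → clear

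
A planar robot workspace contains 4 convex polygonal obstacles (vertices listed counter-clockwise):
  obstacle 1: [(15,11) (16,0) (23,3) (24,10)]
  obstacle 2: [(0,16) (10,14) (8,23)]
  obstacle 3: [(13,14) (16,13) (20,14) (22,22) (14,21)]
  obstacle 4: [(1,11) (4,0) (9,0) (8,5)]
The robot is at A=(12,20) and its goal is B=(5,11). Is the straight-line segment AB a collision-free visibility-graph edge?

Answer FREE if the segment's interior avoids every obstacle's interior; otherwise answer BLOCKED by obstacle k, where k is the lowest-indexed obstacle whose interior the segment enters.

BLOCKED by obstacle 2

Obstacle 1 [(15,11) (16,0) (23,3) (24,10)]:
  edge (15,11)–(16,0): clear
  edge (16,0)–(23,3): clear
  edge (23,3)–(24,10): clear
  edge (24,10)–(15,11): clear
  midpoint (17/2,31/2) outside
  → clear
Obstacle 2 [(0,16) (10,14) (8,23)]:
  edge (0,16)–(10,14): crosses AB
  edge (10,14)–(8,23): crosses AB
  edge (8,23)–(0,16): clear
  → BLOCKED
Obstacle 3 [(13,14) (16,13) (20,14) (22,22) (14,21)]:
  edge (13,14)–(16,13): clear
  edge (16,13)–(20,14): clear
  edge (20,14)–(22,22): clear
  edge (22,22)–(14,21): clear
  edge (14,21)–(13,14): clear
  midpoint (17/2,31/2) outside
  → clear
Obstacle 4 [(1,11) (4,0) (9,0) (8,5)]:
  edge (1,11)–(4,0): clear
  edge (4,0)–(9,0): clear
  edge (9,0)–(8,5): clear
  edge (8,5)–(1,11): clear
  midpoint (17/2,31/2) outside
  → clear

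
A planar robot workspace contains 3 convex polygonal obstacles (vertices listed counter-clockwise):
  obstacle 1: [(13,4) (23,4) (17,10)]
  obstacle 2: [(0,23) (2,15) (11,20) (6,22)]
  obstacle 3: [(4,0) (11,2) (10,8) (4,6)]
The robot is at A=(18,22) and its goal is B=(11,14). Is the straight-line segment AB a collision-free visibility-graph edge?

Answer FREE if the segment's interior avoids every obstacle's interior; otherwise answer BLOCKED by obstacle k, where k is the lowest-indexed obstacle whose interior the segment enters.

Obstacle 1 [(13,4) (23,4) (17,10)]:
  edge (13,4)–(23,4): clear
  edge (23,4)–(17,10): clear
  edge (17,10)–(13,4): clear
  midpoint (29/2,18) outside
  → clear
Obstacle 2 [(0,23) (2,15) (11,20) (6,22)]:
  edge (0,23)–(2,15): clear
  edge (2,15)–(11,20): clear
  edge (11,20)–(6,22): clear
  edge (6,22)–(0,23): clear
  midpoint (29/2,18) outside
  → clear
Obstacle 3 [(4,0) (11,2) (10,8) (4,6)]:
  edge (4,0)–(11,2): clear
  edge (11,2)–(10,8): clear
  edge (10,8)–(4,6): clear
  edge (4,6)–(4,0): clear
  midpoint (29/2,18) outside
  → clear

FREE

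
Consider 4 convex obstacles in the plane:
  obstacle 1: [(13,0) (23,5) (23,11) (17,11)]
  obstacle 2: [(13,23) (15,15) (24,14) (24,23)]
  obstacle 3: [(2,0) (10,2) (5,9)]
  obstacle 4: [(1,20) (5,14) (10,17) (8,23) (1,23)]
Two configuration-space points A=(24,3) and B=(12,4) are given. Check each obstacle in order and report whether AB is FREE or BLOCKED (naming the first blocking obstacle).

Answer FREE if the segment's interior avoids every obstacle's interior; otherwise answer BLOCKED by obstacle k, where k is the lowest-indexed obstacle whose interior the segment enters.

BLOCKED by obstacle 1

Obstacle 1 [(13,0) (23,5) (23,11) (17,11)]:
  edge (13,0)–(23,5): crosses AB
  edge (23,5)–(23,11): clear
  edge (23,11)–(17,11): clear
  edge (17,11)–(13,0): crosses AB
  → BLOCKED
Obstacle 2 [(13,23) (15,15) (24,14) (24,23)]:
  edge (13,23)–(15,15): clear
  edge (15,15)–(24,14): clear
  edge (24,14)–(24,23): clear
  edge (24,23)–(13,23): clear
  midpoint (18,7/2) outside
  → clear
Obstacle 3 [(2,0) (10,2) (5,9)]:
  edge (2,0)–(10,2): clear
  edge (10,2)–(5,9): clear
  edge (5,9)–(2,0): clear
  midpoint (18,7/2) outside
  → clear
Obstacle 4 [(1,20) (5,14) (10,17) (8,23) (1,23)]:
  edge (1,20)–(5,14): clear
  edge (5,14)–(10,17): clear
  edge (10,17)–(8,23): clear
  edge (8,23)–(1,23): clear
  edge (1,23)–(1,20): clear
  midpoint (18,7/2) outside
  → clear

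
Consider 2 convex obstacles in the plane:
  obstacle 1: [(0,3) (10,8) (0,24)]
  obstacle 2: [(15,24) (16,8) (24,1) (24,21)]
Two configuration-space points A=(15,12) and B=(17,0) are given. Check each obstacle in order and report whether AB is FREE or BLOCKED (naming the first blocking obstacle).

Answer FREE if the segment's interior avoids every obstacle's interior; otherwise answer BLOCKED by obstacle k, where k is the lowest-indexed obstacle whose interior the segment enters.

FREE

Obstacle 1 [(0,3) (10,8) (0,24)]:
  edge (0,3)–(10,8): clear
  edge (10,8)–(0,24): clear
  edge (0,24)–(0,3): clear
  midpoint (16,6) outside
  → clear
Obstacle 2 [(15,24) (16,8) (24,1) (24,21)]:
  edge (15,24)–(16,8): clear
  edge (16,8)–(24,1): clear
  edge (24,1)–(24,21): clear
  edge (24,21)–(15,24): clear
  midpoint (16,6) outside
  → clear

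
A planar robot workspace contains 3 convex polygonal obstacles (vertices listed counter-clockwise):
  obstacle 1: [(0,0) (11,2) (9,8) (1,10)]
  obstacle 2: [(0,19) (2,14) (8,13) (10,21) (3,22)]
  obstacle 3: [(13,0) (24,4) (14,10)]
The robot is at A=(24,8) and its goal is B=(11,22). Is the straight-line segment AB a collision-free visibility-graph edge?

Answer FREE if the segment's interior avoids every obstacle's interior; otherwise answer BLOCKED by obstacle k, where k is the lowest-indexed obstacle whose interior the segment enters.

FREE

Obstacle 1 [(0,0) (11,2) (9,8) (1,10)]:
  edge (0,0)–(11,2): clear
  edge (11,2)–(9,8): clear
  edge (9,8)–(1,10): clear
  edge (1,10)–(0,0): clear
  midpoint (35/2,15) outside
  → clear
Obstacle 2 [(0,19) (2,14) (8,13) (10,21) (3,22)]:
  edge (0,19)–(2,14): clear
  edge (2,14)–(8,13): clear
  edge (8,13)–(10,21): clear
  edge (10,21)–(3,22): clear
  edge (3,22)–(0,19): clear
  midpoint (35/2,15) outside
  → clear
Obstacle 3 [(13,0) (24,4) (14,10)]:
  edge (13,0)–(24,4): clear
  edge (24,4)–(14,10): clear
  edge (14,10)–(13,0): clear
  midpoint (35/2,15) outside
  → clear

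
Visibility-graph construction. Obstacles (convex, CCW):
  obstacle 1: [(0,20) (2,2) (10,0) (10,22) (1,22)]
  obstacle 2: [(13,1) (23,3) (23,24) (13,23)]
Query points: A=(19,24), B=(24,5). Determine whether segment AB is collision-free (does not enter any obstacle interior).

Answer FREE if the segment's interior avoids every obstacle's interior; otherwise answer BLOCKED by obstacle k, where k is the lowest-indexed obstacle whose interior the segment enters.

Obstacle 1 [(0,20) (2,2) (10,0) (10,22) (1,22)]:
  edge (0,20)–(2,2): clear
  edge (2,2)–(10,0): clear
  edge (10,0)–(10,22): clear
  edge (10,22)–(1,22): clear
  edge (1,22)–(0,20): clear
  midpoint (43/2,29/2) outside
  → clear
Obstacle 2 [(13,1) (23,3) (23,24) (13,23)]:
  edge (13,1)–(23,3): clear
  edge (23,3)–(23,24): crosses AB
  edge (23,24)–(13,23): crosses AB
  edge (13,23)–(13,1): clear
  → BLOCKED

BLOCKED by obstacle 2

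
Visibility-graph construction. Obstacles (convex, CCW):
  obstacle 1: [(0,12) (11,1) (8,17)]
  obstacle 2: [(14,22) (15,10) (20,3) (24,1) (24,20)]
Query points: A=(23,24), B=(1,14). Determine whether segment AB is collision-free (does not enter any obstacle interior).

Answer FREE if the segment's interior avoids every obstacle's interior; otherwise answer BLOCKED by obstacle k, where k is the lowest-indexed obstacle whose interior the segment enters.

Obstacle 1 [(0,12) (11,1) (8,17)]:
  edge (0,12)–(11,1): clear
  edge (11,1)–(8,17): clear
  edge (8,17)–(0,12): clear
  midpoint (12,19) outside
  → clear
Obstacle 2 [(14,22) (15,10) (20,3) (24,1) (24,20)]:
  edge (14,22)–(15,10): crosses AB
  edge (15,10)–(20,3): clear
  edge (20,3)–(24,1): clear
  edge (24,1)–(24,20): clear
  edge (24,20)–(14,22): crosses AB
  → BLOCKED

BLOCKED by obstacle 2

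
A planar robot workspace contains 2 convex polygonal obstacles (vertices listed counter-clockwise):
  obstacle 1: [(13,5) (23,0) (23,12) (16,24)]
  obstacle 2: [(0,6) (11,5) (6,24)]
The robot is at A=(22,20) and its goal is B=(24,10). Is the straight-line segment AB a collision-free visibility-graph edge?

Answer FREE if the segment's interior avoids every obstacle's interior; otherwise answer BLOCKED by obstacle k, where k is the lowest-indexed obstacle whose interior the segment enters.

Obstacle 1 [(13,5) (23,0) (23,12) (16,24)]:
  edge (13,5)–(23,0): clear
  edge (23,0)–(23,12): clear
  edge (23,12)–(16,24): clear
  edge (16,24)–(13,5): clear
  midpoint (23,15) outside
  → clear
Obstacle 2 [(0,6) (11,5) (6,24)]:
  edge (0,6)–(11,5): clear
  edge (11,5)–(6,24): clear
  edge (6,24)–(0,6): clear
  midpoint (23,15) outside
  → clear

FREE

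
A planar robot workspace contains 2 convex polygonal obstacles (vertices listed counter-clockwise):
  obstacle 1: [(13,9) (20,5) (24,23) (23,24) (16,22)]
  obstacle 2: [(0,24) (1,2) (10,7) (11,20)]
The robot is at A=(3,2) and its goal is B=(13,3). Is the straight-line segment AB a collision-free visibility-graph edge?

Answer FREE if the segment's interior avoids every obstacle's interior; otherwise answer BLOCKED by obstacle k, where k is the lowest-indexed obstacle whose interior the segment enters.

FREE

Obstacle 1 [(13,9) (20,5) (24,23) (23,24) (16,22)]:
  edge (13,9)–(20,5): clear
  edge (20,5)–(24,23): clear
  edge (24,23)–(23,24): clear
  edge (23,24)–(16,22): clear
  edge (16,22)–(13,9): clear
  midpoint (8,5/2) outside
  → clear
Obstacle 2 [(0,24) (1,2) (10,7) (11,20)]:
  edge (0,24)–(1,2): clear
  edge (1,2)–(10,7): clear
  edge (10,7)–(11,20): clear
  edge (11,20)–(0,24): clear
  midpoint (8,5/2) outside
  → clear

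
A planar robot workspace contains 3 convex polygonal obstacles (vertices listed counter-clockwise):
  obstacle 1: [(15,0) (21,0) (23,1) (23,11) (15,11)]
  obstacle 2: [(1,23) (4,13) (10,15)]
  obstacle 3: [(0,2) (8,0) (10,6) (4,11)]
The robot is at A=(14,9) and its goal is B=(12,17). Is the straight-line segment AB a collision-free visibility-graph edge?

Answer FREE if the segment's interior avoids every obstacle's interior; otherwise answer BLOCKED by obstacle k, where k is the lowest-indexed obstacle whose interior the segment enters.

Obstacle 1 [(15,0) (21,0) (23,1) (23,11) (15,11)]:
  edge (15,0)–(21,0): clear
  edge (21,0)–(23,1): clear
  edge (23,1)–(23,11): clear
  edge (23,11)–(15,11): clear
  edge (15,11)–(15,0): clear
  midpoint (13,13) outside
  → clear
Obstacle 2 [(1,23) (4,13) (10,15)]:
  edge (1,23)–(4,13): clear
  edge (4,13)–(10,15): clear
  edge (10,15)–(1,23): clear
  midpoint (13,13) outside
  → clear
Obstacle 3 [(0,2) (8,0) (10,6) (4,11)]:
  edge (0,2)–(8,0): clear
  edge (8,0)–(10,6): clear
  edge (10,6)–(4,11): clear
  edge (4,11)–(0,2): clear
  midpoint (13,13) outside
  → clear

FREE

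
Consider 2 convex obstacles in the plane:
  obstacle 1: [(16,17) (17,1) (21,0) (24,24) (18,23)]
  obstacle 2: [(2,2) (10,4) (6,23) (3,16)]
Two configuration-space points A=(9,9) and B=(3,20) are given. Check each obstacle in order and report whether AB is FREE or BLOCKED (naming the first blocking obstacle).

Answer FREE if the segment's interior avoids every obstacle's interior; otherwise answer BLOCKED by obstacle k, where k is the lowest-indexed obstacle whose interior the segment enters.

BLOCKED by obstacle 2

Obstacle 1 [(16,17) (17,1) (21,0) (24,24) (18,23)]:
  edge (16,17)–(17,1): clear
  edge (17,1)–(21,0): clear
  edge (21,0)–(24,24): clear
  edge (24,24)–(18,23): clear
  edge (18,23)–(16,17): clear
  midpoint (6,29/2) outside
  → clear
Obstacle 2 [(2,2) (10,4) (6,23) (3,16)]:
  edge (2,2)–(10,4): clear
  edge (10,4)–(6,23): crosses AB
  edge (6,23)–(3,16): crosses AB
  edge (3,16)–(2,2): clear
  → BLOCKED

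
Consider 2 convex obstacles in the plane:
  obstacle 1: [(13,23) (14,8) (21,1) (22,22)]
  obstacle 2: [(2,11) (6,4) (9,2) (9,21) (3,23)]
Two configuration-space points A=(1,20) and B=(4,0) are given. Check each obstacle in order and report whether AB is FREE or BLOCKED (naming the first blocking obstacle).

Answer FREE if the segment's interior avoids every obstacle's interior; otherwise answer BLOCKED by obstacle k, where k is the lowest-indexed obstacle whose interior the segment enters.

BLOCKED by obstacle 2

Obstacle 1 [(13,23) (14,8) (21,1) (22,22)]:
  edge (13,23)–(14,8): clear
  edge (14,8)–(21,1): clear
  edge (21,1)–(22,22): clear
  edge (22,22)–(13,23): clear
  midpoint (5/2,10) outside
  → clear
Obstacle 2 [(2,11) (6,4) (9,2) (9,21) (3,23)]:
  edge (2,11)–(6,4): crosses AB
  edge (6,4)–(9,2): clear
  edge (9,2)–(9,21): clear
  edge (9,21)–(3,23): clear
  edge (3,23)–(2,11): crosses AB
  → BLOCKED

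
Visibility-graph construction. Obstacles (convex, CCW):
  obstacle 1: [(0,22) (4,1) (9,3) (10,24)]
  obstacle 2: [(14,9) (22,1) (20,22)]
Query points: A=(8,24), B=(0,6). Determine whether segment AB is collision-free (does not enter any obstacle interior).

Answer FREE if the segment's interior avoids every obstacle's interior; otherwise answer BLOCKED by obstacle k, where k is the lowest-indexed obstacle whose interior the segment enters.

Obstacle 1 [(0,22) (4,1) (9,3) (10,24)]:
  edge (0,22)–(4,1): crosses AB
  edge (4,1)–(9,3): clear
  edge (9,3)–(10,24): clear
  edge (10,24)–(0,22): crosses AB
  → BLOCKED
Obstacle 2 [(14,9) (22,1) (20,22)]:
  edge (14,9)–(22,1): clear
  edge (22,1)–(20,22): clear
  edge (20,22)–(14,9): clear
  midpoint (4,15) outside
  → clear

BLOCKED by obstacle 1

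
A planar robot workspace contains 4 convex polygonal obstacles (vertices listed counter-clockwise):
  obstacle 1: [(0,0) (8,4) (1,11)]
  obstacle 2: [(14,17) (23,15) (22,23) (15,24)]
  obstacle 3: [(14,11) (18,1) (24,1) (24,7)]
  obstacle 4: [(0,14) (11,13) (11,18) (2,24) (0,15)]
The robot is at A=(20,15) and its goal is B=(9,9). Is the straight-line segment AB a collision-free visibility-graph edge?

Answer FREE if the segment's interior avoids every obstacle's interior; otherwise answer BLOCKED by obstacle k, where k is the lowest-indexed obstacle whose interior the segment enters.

FREE

Obstacle 1 [(0,0) (8,4) (1,11)]:
  edge (0,0)–(8,4): clear
  edge (8,4)–(1,11): clear
  edge (1,11)–(0,0): clear
  midpoint (29/2,12) outside
  → clear
Obstacle 2 [(14,17) (23,15) (22,23) (15,24)]:
  edge (14,17)–(23,15): clear
  edge (23,15)–(22,23): clear
  edge (22,23)–(15,24): clear
  edge (15,24)–(14,17): clear
  midpoint (29/2,12) outside
  → clear
Obstacle 3 [(14,11) (18,1) (24,1) (24,7)]:
  edge (14,11)–(18,1): clear
  edge (18,1)–(24,1): clear
  edge (24,1)–(24,7): clear
  edge (24,7)–(14,11): clear
  midpoint (29/2,12) outside
  → clear
Obstacle 4 [(0,14) (11,13) (11,18) (2,24) (0,15)]:
  edge (0,14)–(11,13): clear
  edge (11,13)–(11,18): clear
  edge (11,18)–(2,24): clear
  edge (2,24)–(0,15): clear
  edge (0,15)–(0,14): clear
  midpoint (29/2,12) outside
  → clear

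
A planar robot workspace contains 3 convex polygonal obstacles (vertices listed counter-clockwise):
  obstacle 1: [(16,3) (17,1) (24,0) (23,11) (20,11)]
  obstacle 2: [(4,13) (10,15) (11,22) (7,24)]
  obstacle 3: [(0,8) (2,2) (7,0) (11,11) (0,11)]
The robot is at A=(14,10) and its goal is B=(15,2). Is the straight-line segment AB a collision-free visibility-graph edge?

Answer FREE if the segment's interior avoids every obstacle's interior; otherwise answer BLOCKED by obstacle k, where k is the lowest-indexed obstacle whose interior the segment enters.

FREE

Obstacle 1 [(16,3) (17,1) (24,0) (23,11) (20,11)]:
  edge (16,3)–(17,1): clear
  edge (17,1)–(24,0): clear
  edge (24,0)–(23,11): clear
  edge (23,11)–(20,11): clear
  edge (20,11)–(16,3): clear
  midpoint (29/2,6) outside
  → clear
Obstacle 2 [(4,13) (10,15) (11,22) (7,24)]:
  edge (4,13)–(10,15): clear
  edge (10,15)–(11,22): clear
  edge (11,22)–(7,24): clear
  edge (7,24)–(4,13): clear
  midpoint (29/2,6) outside
  → clear
Obstacle 3 [(0,8) (2,2) (7,0) (11,11) (0,11)]:
  edge (0,8)–(2,2): clear
  edge (2,2)–(7,0): clear
  edge (7,0)–(11,11): clear
  edge (11,11)–(0,11): clear
  edge (0,11)–(0,8): clear
  midpoint (29/2,6) outside
  → clear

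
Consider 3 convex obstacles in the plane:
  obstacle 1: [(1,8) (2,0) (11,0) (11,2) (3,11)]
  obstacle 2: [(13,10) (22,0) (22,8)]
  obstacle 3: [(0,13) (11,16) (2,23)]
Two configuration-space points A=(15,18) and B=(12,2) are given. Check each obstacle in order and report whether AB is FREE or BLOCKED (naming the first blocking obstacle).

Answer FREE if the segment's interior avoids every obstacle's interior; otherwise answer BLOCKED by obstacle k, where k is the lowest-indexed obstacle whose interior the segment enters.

Obstacle 1 [(1,8) (2,0) (11,0) (11,2) (3,11)]:
  edge (1,8)–(2,0): clear
  edge (2,0)–(11,0): clear
  edge (11,0)–(11,2): clear
  edge (11,2)–(3,11): clear
  edge (3,11)–(1,8): clear
  midpoint (27/2,10) outside
  → clear
Obstacle 2 [(13,10) (22,0) (22,8)]:
  edge (13,10)–(22,0): crosses AB
  edge (22,0)–(22,8): clear
  edge (22,8)–(13,10): crosses AB
  → BLOCKED
Obstacle 3 [(0,13) (11,16) (2,23)]:
  edge (0,13)–(11,16): clear
  edge (11,16)–(2,23): clear
  edge (2,23)–(0,13): clear
  midpoint (27/2,10) outside
  → clear

BLOCKED by obstacle 2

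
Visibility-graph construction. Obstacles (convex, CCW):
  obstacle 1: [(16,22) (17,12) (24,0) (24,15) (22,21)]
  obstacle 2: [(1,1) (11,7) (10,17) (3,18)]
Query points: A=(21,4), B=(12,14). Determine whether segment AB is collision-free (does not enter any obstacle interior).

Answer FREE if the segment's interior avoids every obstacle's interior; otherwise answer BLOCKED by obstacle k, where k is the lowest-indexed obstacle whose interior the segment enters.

FREE

Obstacle 1 [(16,22) (17,12) (24,0) (24,15) (22,21)]:
  edge (16,22)–(17,12): clear
  edge (17,12)–(24,0): clear
  edge (24,0)–(24,15): clear
  edge (24,15)–(22,21): clear
  edge (22,21)–(16,22): clear
  midpoint (33/2,9) outside
  → clear
Obstacle 2 [(1,1) (11,7) (10,17) (3,18)]:
  edge (1,1)–(11,7): clear
  edge (11,7)–(10,17): clear
  edge (10,17)–(3,18): clear
  edge (3,18)–(1,1): clear
  midpoint (33/2,9) outside
  → clear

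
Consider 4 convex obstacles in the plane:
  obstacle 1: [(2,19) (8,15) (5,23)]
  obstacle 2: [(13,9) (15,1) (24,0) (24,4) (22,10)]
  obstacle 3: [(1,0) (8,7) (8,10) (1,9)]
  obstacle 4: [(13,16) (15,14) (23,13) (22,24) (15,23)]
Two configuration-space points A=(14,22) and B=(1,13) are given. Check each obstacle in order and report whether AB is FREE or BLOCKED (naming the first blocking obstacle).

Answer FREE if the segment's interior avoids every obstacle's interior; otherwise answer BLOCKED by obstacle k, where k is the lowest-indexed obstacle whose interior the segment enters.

BLOCKED by obstacle 1

Obstacle 1 [(2,19) (8,15) (5,23)]:
  edge (2,19)–(8,15): crosses AB
  edge (8,15)–(5,23): crosses AB
  edge (5,23)–(2,19): clear
  → BLOCKED
Obstacle 2 [(13,9) (15,1) (24,0) (24,4) (22,10)]:
  edge (13,9)–(15,1): clear
  edge (15,1)–(24,0): clear
  edge (24,0)–(24,4): clear
  edge (24,4)–(22,10): clear
  edge (22,10)–(13,9): clear
  midpoint (15/2,35/2) outside
  → clear
Obstacle 3 [(1,0) (8,7) (8,10) (1,9)]:
  edge (1,0)–(8,7): clear
  edge (8,7)–(8,10): clear
  edge (8,10)–(1,9): clear
  edge (1,9)–(1,0): clear
  midpoint (15/2,35/2) outside
  → clear
Obstacle 4 [(13,16) (15,14) (23,13) (22,24) (15,23)]:
  edge (13,16)–(15,14): clear
  edge (15,14)–(23,13): clear
  edge (23,13)–(22,24): clear
  edge (22,24)–(15,23): clear
  edge (15,23)–(13,16): clear
  midpoint (15/2,35/2) outside
  → clear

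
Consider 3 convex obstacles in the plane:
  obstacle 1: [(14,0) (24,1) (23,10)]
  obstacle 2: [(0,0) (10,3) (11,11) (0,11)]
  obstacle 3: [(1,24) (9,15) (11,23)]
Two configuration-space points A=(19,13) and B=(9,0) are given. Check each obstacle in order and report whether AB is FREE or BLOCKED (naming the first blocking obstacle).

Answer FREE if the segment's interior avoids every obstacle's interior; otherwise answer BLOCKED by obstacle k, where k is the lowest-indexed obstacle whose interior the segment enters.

FREE

Obstacle 1 [(14,0) (24,1) (23,10)]:
  edge (14,0)–(24,1): clear
  edge (24,1)–(23,10): clear
  edge (23,10)–(14,0): clear
  midpoint (14,13/2) outside
  → clear
Obstacle 2 [(0,0) (10,3) (11,11) (0,11)]:
  edge (0,0)–(10,3): clear
  edge (10,3)–(11,11): clear
  edge (11,11)–(0,11): clear
  edge (0,11)–(0,0): clear
  midpoint (14,13/2) outside
  → clear
Obstacle 3 [(1,24) (9,15) (11,23)]:
  edge (1,24)–(9,15): clear
  edge (9,15)–(11,23): clear
  edge (11,23)–(1,24): clear
  midpoint (14,13/2) outside
  → clear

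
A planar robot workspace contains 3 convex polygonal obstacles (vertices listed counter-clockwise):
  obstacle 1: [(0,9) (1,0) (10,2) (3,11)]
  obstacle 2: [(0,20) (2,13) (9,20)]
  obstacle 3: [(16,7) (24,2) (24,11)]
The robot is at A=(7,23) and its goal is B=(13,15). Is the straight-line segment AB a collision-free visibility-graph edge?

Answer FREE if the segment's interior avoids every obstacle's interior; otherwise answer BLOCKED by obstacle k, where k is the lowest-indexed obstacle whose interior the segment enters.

FREE

Obstacle 1 [(0,9) (1,0) (10,2) (3,11)]:
  edge (0,9)–(1,0): clear
  edge (1,0)–(10,2): clear
  edge (10,2)–(3,11): clear
  edge (3,11)–(0,9): clear
  midpoint (10,19) outside
  → clear
Obstacle 2 [(0,20) (2,13) (9,20)]:
  edge (0,20)–(2,13): clear
  edge (2,13)–(9,20): clear
  edge (9,20)–(0,20): clear
  midpoint (10,19) outside
  → clear
Obstacle 3 [(16,7) (24,2) (24,11)]:
  edge (16,7)–(24,2): clear
  edge (24,2)–(24,11): clear
  edge (24,11)–(16,7): clear
  midpoint (10,19) outside
  → clear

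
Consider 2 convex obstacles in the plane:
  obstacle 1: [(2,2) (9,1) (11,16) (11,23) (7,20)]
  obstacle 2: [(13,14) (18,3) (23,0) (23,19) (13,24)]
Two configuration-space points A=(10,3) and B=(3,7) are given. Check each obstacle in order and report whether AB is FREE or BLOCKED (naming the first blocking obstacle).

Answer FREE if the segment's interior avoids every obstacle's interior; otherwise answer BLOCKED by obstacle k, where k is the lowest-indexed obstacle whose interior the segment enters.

Obstacle 1 [(2,2) (9,1) (11,16) (11,23) (7,20)]:
  edge (2,2)–(9,1): clear
  edge (9,1)–(11,16): crosses AB
  edge (11,16)–(11,23): clear
  edge (11,23)–(7,20): clear
  edge (7,20)–(2,2): crosses AB
  → BLOCKED
Obstacle 2 [(13,14) (18,3) (23,0) (23,19) (13,24)]:
  edge (13,14)–(18,3): clear
  edge (18,3)–(23,0): clear
  edge (23,0)–(23,19): clear
  edge (23,19)–(13,24): clear
  edge (13,24)–(13,14): clear
  midpoint (13/2,5) outside
  → clear

BLOCKED by obstacle 1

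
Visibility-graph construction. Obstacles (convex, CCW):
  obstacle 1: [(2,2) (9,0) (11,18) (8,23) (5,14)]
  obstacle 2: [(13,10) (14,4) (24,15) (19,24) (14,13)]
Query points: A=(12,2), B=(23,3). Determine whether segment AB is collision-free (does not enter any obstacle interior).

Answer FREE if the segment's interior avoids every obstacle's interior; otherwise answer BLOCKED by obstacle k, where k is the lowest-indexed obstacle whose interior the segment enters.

FREE

Obstacle 1 [(2,2) (9,0) (11,18) (8,23) (5,14)]:
  edge (2,2)–(9,0): clear
  edge (9,0)–(11,18): clear
  edge (11,18)–(8,23): clear
  edge (8,23)–(5,14): clear
  edge (5,14)–(2,2): clear
  midpoint (35/2,5/2) outside
  → clear
Obstacle 2 [(13,10) (14,4) (24,15) (19,24) (14,13)]:
  edge (13,10)–(14,4): clear
  edge (14,4)–(24,15): clear
  edge (24,15)–(19,24): clear
  edge (19,24)–(14,13): clear
  edge (14,13)–(13,10): clear
  midpoint (35/2,5/2) outside
  → clear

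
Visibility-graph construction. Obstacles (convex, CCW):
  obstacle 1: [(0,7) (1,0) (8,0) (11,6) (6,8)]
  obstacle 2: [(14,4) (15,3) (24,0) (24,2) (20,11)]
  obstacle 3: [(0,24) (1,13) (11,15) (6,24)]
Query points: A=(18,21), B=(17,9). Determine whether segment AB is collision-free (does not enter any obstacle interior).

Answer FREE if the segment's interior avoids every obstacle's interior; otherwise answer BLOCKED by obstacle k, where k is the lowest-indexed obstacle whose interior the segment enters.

Obstacle 1 [(0,7) (1,0) (8,0) (11,6) (6,8)]:
  edge (0,7)–(1,0): clear
  edge (1,0)–(8,0): clear
  edge (8,0)–(11,6): clear
  edge (11,6)–(6,8): clear
  edge (6,8)–(0,7): clear
  midpoint (35/2,15) outside
  → clear
Obstacle 2 [(14,4) (15,3) (24,0) (24,2) (20,11)]:
  edge (14,4)–(15,3): clear
  edge (15,3)–(24,0): clear
  edge (24,0)–(24,2): clear
  edge (24,2)–(20,11): clear
  edge (20,11)–(14,4): clear
  midpoint (35/2,15) outside
  → clear
Obstacle 3 [(0,24) (1,13) (11,15) (6,24)]:
  edge (0,24)–(1,13): clear
  edge (1,13)–(11,15): clear
  edge (11,15)–(6,24): clear
  edge (6,24)–(0,24): clear
  midpoint (35/2,15) outside
  → clear

FREE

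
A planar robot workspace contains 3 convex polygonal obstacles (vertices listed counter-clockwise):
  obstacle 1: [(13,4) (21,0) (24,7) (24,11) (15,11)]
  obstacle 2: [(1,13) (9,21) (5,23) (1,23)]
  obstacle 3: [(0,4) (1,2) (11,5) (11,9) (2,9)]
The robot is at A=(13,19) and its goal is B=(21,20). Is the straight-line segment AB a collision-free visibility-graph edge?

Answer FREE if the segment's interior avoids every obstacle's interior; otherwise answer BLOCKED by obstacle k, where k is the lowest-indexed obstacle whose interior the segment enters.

FREE

Obstacle 1 [(13,4) (21,0) (24,7) (24,11) (15,11)]:
  edge (13,4)–(21,0): clear
  edge (21,0)–(24,7): clear
  edge (24,7)–(24,11): clear
  edge (24,11)–(15,11): clear
  edge (15,11)–(13,4): clear
  midpoint (17,39/2) outside
  → clear
Obstacle 2 [(1,13) (9,21) (5,23) (1,23)]:
  edge (1,13)–(9,21): clear
  edge (9,21)–(5,23): clear
  edge (5,23)–(1,23): clear
  edge (1,23)–(1,13): clear
  midpoint (17,39/2) outside
  → clear
Obstacle 3 [(0,4) (1,2) (11,5) (11,9) (2,9)]:
  edge (0,4)–(1,2): clear
  edge (1,2)–(11,5): clear
  edge (11,5)–(11,9): clear
  edge (11,9)–(2,9): clear
  edge (2,9)–(0,4): clear
  midpoint (17,39/2) outside
  → clear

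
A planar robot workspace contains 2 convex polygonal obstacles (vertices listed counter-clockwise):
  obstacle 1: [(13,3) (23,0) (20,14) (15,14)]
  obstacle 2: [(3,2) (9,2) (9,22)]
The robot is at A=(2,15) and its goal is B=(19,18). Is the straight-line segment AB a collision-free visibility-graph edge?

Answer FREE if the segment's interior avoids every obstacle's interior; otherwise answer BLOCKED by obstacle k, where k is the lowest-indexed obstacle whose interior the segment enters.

Obstacle 1 [(13,3) (23,0) (20,14) (15,14)]:
  edge (13,3)–(23,0): clear
  edge (23,0)–(20,14): clear
  edge (20,14)–(15,14): clear
  edge (15,14)–(13,3): clear
  midpoint (21/2,33/2) outside
  → clear
Obstacle 2 [(3,2) (9,2) (9,22)]:
  edge (3,2)–(9,2): clear
  edge (9,2)–(9,22): crosses AB
  edge (9,22)–(3,2): crosses AB
  → BLOCKED

BLOCKED by obstacle 2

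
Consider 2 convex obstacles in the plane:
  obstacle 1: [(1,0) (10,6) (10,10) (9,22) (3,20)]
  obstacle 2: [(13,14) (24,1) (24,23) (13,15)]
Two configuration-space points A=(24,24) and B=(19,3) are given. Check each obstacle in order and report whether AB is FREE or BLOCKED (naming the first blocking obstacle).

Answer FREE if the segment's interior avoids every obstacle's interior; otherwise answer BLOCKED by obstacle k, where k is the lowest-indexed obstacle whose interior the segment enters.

BLOCKED by obstacle 2

Obstacle 1 [(1,0) (10,6) (10,10) (9,22) (3,20)]:
  edge (1,0)–(10,6): clear
  edge (10,6)–(10,10): clear
  edge (10,10)–(9,22): clear
  edge (9,22)–(3,20): clear
  edge (3,20)–(1,0): clear
  midpoint (43/2,27/2) outside
  → clear
Obstacle 2 [(13,14) (24,1) (24,23) (13,15)]:
  edge (13,14)–(24,1): crosses AB
  edge (24,1)–(24,23): clear
  edge (24,23)–(13,15): crosses AB
  edge (13,15)–(13,14): clear
  → BLOCKED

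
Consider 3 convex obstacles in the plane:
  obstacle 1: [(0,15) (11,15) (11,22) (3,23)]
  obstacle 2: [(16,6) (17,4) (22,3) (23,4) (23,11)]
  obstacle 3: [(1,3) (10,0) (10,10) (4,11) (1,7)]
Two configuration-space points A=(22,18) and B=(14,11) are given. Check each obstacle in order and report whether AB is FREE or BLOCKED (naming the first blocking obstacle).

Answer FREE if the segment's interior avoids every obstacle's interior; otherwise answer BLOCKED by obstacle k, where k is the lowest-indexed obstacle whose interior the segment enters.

Obstacle 1 [(0,15) (11,15) (11,22) (3,23)]:
  edge (0,15)–(11,15): clear
  edge (11,15)–(11,22): clear
  edge (11,22)–(3,23): clear
  edge (3,23)–(0,15): clear
  midpoint (18,29/2) outside
  → clear
Obstacle 2 [(16,6) (17,4) (22,3) (23,4) (23,11)]:
  edge (16,6)–(17,4): clear
  edge (17,4)–(22,3): clear
  edge (22,3)–(23,4): clear
  edge (23,4)–(23,11): clear
  edge (23,11)–(16,6): clear
  midpoint (18,29/2) outside
  → clear
Obstacle 3 [(1,3) (10,0) (10,10) (4,11) (1,7)]:
  edge (1,3)–(10,0): clear
  edge (10,0)–(10,10): clear
  edge (10,10)–(4,11): clear
  edge (4,11)–(1,7): clear
  edge (1,7)–(1,3): clear
  midpoint (18,29/2) outside
  → clear

FREE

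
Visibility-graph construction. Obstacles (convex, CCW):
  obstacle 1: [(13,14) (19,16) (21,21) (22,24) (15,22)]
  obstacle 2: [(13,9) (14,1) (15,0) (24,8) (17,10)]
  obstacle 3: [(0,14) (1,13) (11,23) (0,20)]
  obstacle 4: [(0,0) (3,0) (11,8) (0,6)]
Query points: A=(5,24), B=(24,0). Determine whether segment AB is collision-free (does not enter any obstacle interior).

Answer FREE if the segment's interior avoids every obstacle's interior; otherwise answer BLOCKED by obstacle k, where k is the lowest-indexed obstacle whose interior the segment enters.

Obstacle 1 [(13,14) (19,16) (21,21) (22,24) (15,22)]:
  edge (13,14)–(19,16): clear
  edge (19,16)–(21,21): clear
  edge (21,21)–(22,24): clear
  edge (22,24)–(15,22): clear
  edge (15,22)–(13,14): clear
  midpoint (29/2,12) outside
  → clear
Obstacle 2 [(13,9) (14,1) (15,0) (24,8) (17,10)]:
  edge (13,9)–(14,1): clear
  edge (14,1)–(15,0): clear
  edge (15,0)–(24,8): crosses AB
  edge (24,8)–(17,10): clear
  edge (17,10)–(13,9): crosses AB
  → BLOCKED
Obstacle 3 [(0,14) (1,13) (11,23) (0,20)]:
  edge (0,14)–(1,13): clear
  edge (1,13)–(11,23): crosses AB
  edge (11,23)–(0,20): crosses AB
  edge (0,20)–(0,14): clear
  → BLOCKED
Obstacle 4 [(0,0) (3,0) (11,8) (0,6)]:
  edge (0,0)–(3,0): clear
  edge (3,0)–(11,8): clear
  edge (11,8)–(0,6): clear
  edge (0,6)–(0,0): clear
  midpoint (29/2,12) outside
  → clear

BLOCKED by obstacle 2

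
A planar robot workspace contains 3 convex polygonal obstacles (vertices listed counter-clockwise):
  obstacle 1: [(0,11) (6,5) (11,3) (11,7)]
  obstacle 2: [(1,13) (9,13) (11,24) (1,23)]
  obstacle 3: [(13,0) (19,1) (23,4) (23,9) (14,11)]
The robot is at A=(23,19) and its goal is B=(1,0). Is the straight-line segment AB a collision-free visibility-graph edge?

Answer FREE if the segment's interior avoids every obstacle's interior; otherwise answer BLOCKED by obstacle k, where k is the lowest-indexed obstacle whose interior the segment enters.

Obstacle 1 [(0,11) (6,5) (11,3) (11,7)]:
  edge (0,11)–(6,5): clear
  edge (6,5)–(11,3): crosses AB
  edge (11,3)–(11,7): clear
  edge (11,7)–(0,11): crosses AB
  → BLOCKED
Obstacle 2 [(1,13) (9,13) (11,24) (1,23)]:
  edge (1,13)–(9,13): clear
  edge (9,13)–(11,24): clear
  edge (11,24)–(1,23): clear
  edge (1,23)–(1,13): clear
  midpoint (12,19/2) outside
  → clear
Obstacle 3 [(13,0) (19,1) (23,4) (23,9) (14,11)]:
  edge (13,0)–(19,1): clear
  edge (19,1)–(23,4): clear
  edge (23,4)–(23,9): clear
  edge (23,9)–(14,11): clear
  edge (14,11)–(13,0): clear
  midpoint (12,19/2) outside
  → clear

BLOCKED by obstacle 1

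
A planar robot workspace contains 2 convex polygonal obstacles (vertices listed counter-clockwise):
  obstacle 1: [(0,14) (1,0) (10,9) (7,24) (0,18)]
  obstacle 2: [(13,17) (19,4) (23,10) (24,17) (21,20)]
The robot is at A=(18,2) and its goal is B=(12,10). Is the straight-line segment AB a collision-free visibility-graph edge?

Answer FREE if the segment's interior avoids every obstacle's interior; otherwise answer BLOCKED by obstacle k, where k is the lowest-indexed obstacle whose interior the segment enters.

FREE

Obstacle 1 [(0,14) (1,0) (10,9) (7,24) (0,18)]:
  edge (0,14)–(1,0): clear
  edge (1,0)–(10,9): clear
  edge (10,9)–(7,24): clear
  edge (7,24)–(0,18): clear
  edge (0,18)–(0,14): clear
  midpoint (15,6) outside
  → clear
Obstacle 2 [(13,17) (19,4) (23,10) (24,17) (21,20)]:
  edge (13,17)–(19,4): clear
  edge (19,4)–(23,10): clear
  edge (23,10)–(24,17): clear
  edge (24,17)–(21,20): clear
  edge (21,20)–(13,17): clear
  midpoint (15,6) outside
  → clear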